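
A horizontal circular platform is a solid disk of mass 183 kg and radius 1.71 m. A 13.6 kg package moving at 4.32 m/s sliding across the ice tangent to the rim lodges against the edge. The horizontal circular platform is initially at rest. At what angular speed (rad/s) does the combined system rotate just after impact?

About the central axle the impulsive forces during the collision are internal, so angular momentum about that axis is conserved.
I_p = ½(183)(1.71)² = 267.6 kg·m². Taking the sense of the package's angular momentum as positive, L_{package} = m v R = (13.6)(4.32)(1.71) = 100.5 kg·m²/s.
L_i = 0 + 100.5 = 100.5 kg·m²/s.
After sticking, I_f = I_p + m R² = 267.6 + (13.6)(1.71)² = 307.3 kg·m².
ω_f = L_i / I_f = 100.5 / 307.3 = 0.3269 rad/s.

|ω_f| ≈ 0.327 rad/s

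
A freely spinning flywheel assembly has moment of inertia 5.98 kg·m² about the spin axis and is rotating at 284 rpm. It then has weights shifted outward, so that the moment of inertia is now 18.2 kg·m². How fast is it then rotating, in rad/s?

ω₂ ≈ 9.77 rad/s

No external torque acts about the spin axis, so angular momentum is conserved.
ω₂ = I₁ω₁ / I₂ = (5.980)(284 rpm) / (18.20) = 93.31 rpm = 9.772 rad/s.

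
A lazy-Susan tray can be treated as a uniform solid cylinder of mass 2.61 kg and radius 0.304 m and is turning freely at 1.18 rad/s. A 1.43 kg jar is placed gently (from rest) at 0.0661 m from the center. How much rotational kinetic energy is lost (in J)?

No external torque acts about the center; L_before = L_after.
I_p = ½(2.61)(0.304)² = 0.1206 kg·m².
Added inertia Σmr² = (1.43)(0.0661)² = 0.006248 kg·m²; I_f = 0.1206 + 0.006248 = 0.1269 kg·m².
ω_f = I_p ω_i / I_f = (0.1206)(1.18) / 0.1269 = 1.122 rad/s.
KE_i = ½(0.1206)(1.180 rad/s)² = 0.08396 J; KE_f = ½(0.1269)(1.122)² = 0.07983 J.

energy lost ≈ 0.00414 J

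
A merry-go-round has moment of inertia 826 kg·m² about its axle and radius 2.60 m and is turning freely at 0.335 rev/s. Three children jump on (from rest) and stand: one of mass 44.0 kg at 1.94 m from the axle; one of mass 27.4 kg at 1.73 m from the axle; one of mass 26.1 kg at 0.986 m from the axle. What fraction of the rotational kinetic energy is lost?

fraction ≈ 0.248

No external torque acts about the axle; L_before = L_after.
Added inertia Σmr² = (44.0)(1.94)² + (27.4)(1.73)² + (26.1)(0.986)² = 273.0 kg·m²; I_f = 826.0 + 273.0 = 1099 kg·m².
ω_f = I_p ω_i / I_f = (826.0)(0.335) / 1099 = 0.2518 rev/s.
KE_i = ½(826.0)(2.105 rad/s)² = 1830 J; KE_f = ½(1099)(1.582)² = 1375 J.
Fraction lost = 0.2484.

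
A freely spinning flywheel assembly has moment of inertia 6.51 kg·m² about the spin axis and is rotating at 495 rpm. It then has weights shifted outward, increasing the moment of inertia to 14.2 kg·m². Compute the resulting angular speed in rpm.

ω₂ ≈ 227 rpm

With no external torque about the axis, L is conserved: I₁ω₁ = I₂ω₂.
ω₂ = I₁ω₁ / I₂ = (6.510)(495 rpm) / (14.20) = 226.9 rpm.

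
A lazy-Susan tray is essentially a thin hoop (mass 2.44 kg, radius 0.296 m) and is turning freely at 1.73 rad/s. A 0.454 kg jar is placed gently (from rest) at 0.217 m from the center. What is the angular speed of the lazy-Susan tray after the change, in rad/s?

No external torque acts about the center; L_before = L_after.
I_p = (2.44)(0.296)² = 0.2138 kg·m².
Added inertia Σmr² = (0.454)(0.217)² = 0.02138 kg·m²; I_f = 0.2138 + 0.02138 = 0.2352 kg·m².
ω_f = I_p ω_i / I_f = (0.2138)(1.73) / 0.2352 = 1.573 rad/s.

ω_f ≈ 1.57 rad/s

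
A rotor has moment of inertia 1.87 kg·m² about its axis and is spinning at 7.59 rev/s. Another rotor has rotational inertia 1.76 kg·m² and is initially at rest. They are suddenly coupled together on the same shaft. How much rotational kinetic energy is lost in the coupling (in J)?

ΔKE lost ≈ 1030 J

The coupling torques are internal; angular momentum about the shared axis is conserved.
Taking A's sense as positive: L = (1.870)(7.59) = 14.19 kg·m²·rev/s.
Combined I = 1.870 + 1.760 = 3.630 kg·m².
ω_f = L / I = 14.19 / 3.630 = 3.910 rev/s.
KE_i = ½ΣIω² = 2126 J; KE_f = ½(3.630)(24.57)² = 1095 J.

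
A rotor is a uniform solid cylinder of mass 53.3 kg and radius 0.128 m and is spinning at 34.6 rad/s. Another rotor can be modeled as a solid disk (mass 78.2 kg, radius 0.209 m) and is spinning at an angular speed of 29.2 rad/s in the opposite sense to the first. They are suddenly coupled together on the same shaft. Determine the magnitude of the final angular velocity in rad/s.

The coupling torques are internal; angular momentum about the shared axis is conserved.
Moments of inertia: I_A = ½(53.3)(0.128)² = 0.4366 kg·m²; I_B = ½(78.2)(0.209)² = 1.708 kg·m².
Taking A's sense as positive: L = (0.4366)(34.6) − (1.708)(29.2) = -34.76 kg·m²·rad/s.
Combined I = 0.4366 + 1.708 = 2.145 kg·m².
ω_f = L / I = -34.76 / 2.145 = -16.21 rad/s.

|ω_f| ≈ 16.2 rad/s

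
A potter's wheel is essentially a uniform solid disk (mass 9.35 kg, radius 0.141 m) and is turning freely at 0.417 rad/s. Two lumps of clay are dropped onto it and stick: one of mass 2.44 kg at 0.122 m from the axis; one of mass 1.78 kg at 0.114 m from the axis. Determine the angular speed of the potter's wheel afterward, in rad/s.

No external torque acts about the axis; L_before = L_after.
I_p = ½(9.35)(0.141)² = 0.09294 kg·m².
Added inertia Σmr² = (2.44)(0.122)² + (1.78)(0.114)² = 0.05945 kg·m²; I_f = 0.09294 + 0.05945 = 0.1524 kg·m².
ω_f = I_p ω_i / I_f = (0.09294)(0.417) / 0.1524 = 0.2543 rad/s.

ω_f ≈ 0.254 rad/s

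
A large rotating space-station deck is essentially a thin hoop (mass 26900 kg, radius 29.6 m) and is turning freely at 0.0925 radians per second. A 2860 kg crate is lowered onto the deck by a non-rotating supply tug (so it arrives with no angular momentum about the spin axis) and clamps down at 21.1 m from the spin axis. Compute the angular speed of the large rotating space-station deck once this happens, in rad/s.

ω_f ≈ 0.0878 rad/s

No external torque acts about the spin axis; L_before = L_after.
I_p = (26900)(29.6)² = 2.357e+07 kg·m².
Added inertia Σmr² = (2860)(21.1)² = 1.273e+06 kg·m²; I_f = 2.357e+07 + 1.273e+06 = 2.484e+07 kg·m².
ω_f = I_p ω_i / I_f = (2.357e+07)(0.0925) / 2.484e+07 = 0.08776 rad/s.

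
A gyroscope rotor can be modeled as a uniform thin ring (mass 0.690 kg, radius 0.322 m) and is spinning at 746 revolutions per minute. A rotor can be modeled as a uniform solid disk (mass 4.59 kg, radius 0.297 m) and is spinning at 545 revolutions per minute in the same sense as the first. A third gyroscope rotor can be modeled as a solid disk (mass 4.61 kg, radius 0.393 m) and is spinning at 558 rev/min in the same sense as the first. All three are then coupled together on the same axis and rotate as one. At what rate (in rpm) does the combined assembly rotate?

The coupling torques are internal; angular momentum about the shared axis is conserved.
Moments of inertia: I_A = (0.690)(0.322)² = 0.07154 kg·m²; I_B = ½(4.59)(0.297)² = 0.2024 kg·m²; I_C = ½(4.61)(0.393)² = 0.3560 kg·m².
Taking A's sense as positive: L = (0.07154)(746) + (0.2024)(545) + (0.3560)(558) = 362.4 kg·m²·rpm.
Combined I = 0.07154 + 0.2024 + 0.3560 = 0.6300 kg·m².
ω_f = L / I = 362.4 / 0.6300 = 575.2 rpm.

|ω_f| ≈ 575 rpm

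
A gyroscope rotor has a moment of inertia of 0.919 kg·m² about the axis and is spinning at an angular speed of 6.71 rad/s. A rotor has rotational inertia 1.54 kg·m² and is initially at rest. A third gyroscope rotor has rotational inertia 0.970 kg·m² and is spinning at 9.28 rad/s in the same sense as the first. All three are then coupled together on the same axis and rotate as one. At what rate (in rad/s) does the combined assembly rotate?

|ω_f| ≈ 4.42 rad/s

No external torque acts about the common axis, so total angular momentum is conserved.
Taking A's sense as positive: L = (0.9190)(6.71) + (0.9700)(9.28) = 15.17 kg·m²·rad/s.
Combined I = 0.9190 + 1.540 + 0.9700 = 3.429 kg·m².
ω_f = L / I = 15.17 / 3.429 = 4.423 rad/s.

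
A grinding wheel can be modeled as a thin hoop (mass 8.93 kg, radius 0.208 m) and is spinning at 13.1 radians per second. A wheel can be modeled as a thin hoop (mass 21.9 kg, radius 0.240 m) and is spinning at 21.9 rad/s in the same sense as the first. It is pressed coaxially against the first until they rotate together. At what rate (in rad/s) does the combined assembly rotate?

|ω_f| ≈ 19.8 rad/s

No external torque acts about the common axis, so total angular momentum is conserved.
Moments of inertia: I_A = (8.93)(0.208)² = 0.3863 kg·m²; I_B = (21.9)(0.240)² = 1.261 kg·m².
Taking A's sense as positive: L = (0.3863)(13.1) + (1.261)(21.9) = 32.69 kg·m²·rad/s.
Combined I = 0.3863 + 1.261 = 1.648 kg·m².
ω_f = L / I = 32.69 / 1.648 = 19.84 rad/s.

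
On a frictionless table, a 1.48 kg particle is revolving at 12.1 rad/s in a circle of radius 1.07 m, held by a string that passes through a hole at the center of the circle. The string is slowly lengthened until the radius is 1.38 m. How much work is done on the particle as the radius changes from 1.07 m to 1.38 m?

W ≈ -49.5 J

The constraining force is radial, so m r² ω about the center is conserved.
ω₂ = ω₁ (r₁/r₂)² = (12.1)(1.07/1.38)² = 7.274 rad/s.
W = ΔKE = ½m(v₂² − v₁²) = -49.47 J.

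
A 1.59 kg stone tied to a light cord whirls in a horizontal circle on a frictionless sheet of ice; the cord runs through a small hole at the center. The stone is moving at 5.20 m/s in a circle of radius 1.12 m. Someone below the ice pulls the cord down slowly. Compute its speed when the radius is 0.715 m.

v₂ ≈ 8.15 m/s

The only horizontal force on the mass is along the cord (radial), so it exerts no torque about the hole and angular momentum m v r is conserved.
v₂ = v₁ r₁ / r₂ = (5.20)(1.12) / (0.715) = 8.145 m/s.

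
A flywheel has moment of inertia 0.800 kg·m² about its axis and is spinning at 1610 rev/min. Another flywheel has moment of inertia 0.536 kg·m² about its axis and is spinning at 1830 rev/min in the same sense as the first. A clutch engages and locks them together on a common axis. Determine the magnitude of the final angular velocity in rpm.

|ω_f| ≈ 1700 rpm

No external torque acts about the common axis, so total angular momentum is conserved.
Taking A's sense as positive: L = (0.8000)(1610) + (0.5360)(1830) = 2269 kg·m²·rpm.
Combined I = 0.8000 + 0.5360 = 1.336 kg·m².
ω_f = L / I = 2269 / 1.336 = 1698 rpm.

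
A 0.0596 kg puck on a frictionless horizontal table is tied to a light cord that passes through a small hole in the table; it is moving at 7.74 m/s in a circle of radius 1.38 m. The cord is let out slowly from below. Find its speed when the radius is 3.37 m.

The only horizontal force on the mass is along the cord (radial), so it exerts no torque about the hole and angular momentum m v r is conserved.
v₂ = v₁ r₁ / r₂ = (7.74)(1.38) / (3.37) = 3.169 m/s.

v₂ ≈ 3.17 m/s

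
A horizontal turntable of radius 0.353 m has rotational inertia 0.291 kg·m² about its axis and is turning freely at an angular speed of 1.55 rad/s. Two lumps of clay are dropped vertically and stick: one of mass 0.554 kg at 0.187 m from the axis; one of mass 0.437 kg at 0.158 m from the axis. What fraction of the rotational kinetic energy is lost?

The added mass arrives with no angular momentum about the axis, and any external torque about the axis is negligible, so the system's angular momentum is conserved.
Added inertia Σmr² = (0.554)(0.187)² + (0.437)(0.158)² = 0.03028 kg·m²; I_f = 0.2910 + 0.03028 = 0.3213 kg·m².
ω_f = I_p ω_i / I_f = (0.2910)(1.55) / 0.3213 = 1.404 rad/s.
KE_i = ½(0.2910)(1.550 rad/s)² = 0.3496 J; KE_f = ½(0.3213)(1.404)² = 0.3166 J.
Fraction lost = 0.09425.

fraction ≈ 0.0943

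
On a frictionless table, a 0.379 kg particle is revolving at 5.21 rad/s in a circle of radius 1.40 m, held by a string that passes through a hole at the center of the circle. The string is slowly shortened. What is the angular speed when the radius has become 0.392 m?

No torque about the axis ⇒ m r₁² ω₁ = m r₂² ω₂.
ω₂ = ω₁ (r₁/r₂)² = (5.21)(1.40/0.392)² = 66.45 rad/s.

ω₂ ≈ 66.5 rad/s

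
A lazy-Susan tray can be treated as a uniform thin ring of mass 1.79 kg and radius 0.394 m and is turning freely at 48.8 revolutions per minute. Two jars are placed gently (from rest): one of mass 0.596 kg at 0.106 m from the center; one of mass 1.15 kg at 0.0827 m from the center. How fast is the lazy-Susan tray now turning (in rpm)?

ω_f ≈ 46.4 rpm

The added mass arrives with no angular momentum about the center, and any external torque about the center is negligible, so the system's angular momentum is conserved.
I_p = (1.79)(0.394)² = 0.2779 kg·m².
Added inertia Σmr² = (0.596)(0.106)² + (1.15)(0.0827)² = 0.01456 kg·m²; I_f = 0.2779 + 0.01456 = 0.2924 kg·m².
ω_f = I_p ω_i / I_f = (0.2779)(48.8) / 0.2924 = 46.37 rpm.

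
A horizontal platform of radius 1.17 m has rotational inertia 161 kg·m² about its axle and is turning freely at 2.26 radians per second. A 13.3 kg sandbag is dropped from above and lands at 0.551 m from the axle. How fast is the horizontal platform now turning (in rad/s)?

ω_f ≈ 2.20 rad/s

The added mass arrives with no angular momentum about the axle, and any external torque about the axle is negligible, so the system's angular momentum is conserved.
Added inertia Σmr² = (13.3)(0.551)² = 4.038 kg·m²; I_f = 161.0 + 4.038 = 165.0 kg·m².
ω_f = I_p ω_i / I_f = (161.0)(2.26) / 165.0 = 2.205 rad/s.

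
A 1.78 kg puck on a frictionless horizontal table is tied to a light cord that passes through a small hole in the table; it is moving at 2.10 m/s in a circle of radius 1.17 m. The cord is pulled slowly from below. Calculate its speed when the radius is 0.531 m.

v₂ ≈ 4.63 m/s

The only horizontal force on the mass is along the cord (radial), so it exerts no torque about the hole and angular momentum m v r is conserved.
v₂ = v₁ r₁ / r₂ = (2.10)(1.17) / (0.531) = 4.627 m/s.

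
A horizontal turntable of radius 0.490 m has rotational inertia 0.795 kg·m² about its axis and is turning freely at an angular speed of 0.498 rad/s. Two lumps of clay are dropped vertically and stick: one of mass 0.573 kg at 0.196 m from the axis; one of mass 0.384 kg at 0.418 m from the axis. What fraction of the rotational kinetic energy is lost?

fraction ≈ 0.101

No external torque acts about the axis; L_before = L_after.
Added inertia Σmr² = (0.573)(0.196)² + (0.384)(0.418)² = 0.08911 kg·m²; I_f = 0.7950 + 0.08911 = 0.8841 kg·m².
ω_f = I_p ω_i / I_f = (0.7950)(0.498) / 0.8841 = 0.4478 rad/s.
KE_i = ½(0.7950)(0.4980 rad/s)² = 0.09858 J; KE_f = ½(0.8841)(0.4478)² = 0.08865 J.
Fraction lost = 0.1008.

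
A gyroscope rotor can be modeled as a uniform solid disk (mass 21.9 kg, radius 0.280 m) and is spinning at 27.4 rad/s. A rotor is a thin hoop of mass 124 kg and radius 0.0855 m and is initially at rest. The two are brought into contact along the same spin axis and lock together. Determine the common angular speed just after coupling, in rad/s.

|ω_f| ≈ 13.3 rad/s

The coupling torques are internal; angular momentum about the shared axis is conserved.
Moments of inertia: I_A = ½(21.9)(0.280)² = 0.8585 kg·m²; I_B = (124)(0.0855)² = 0.9065 kg·m².
Taking A's sense as positive: L = (0.8585)(27.4) = 23.52 kg·m²·rad/s.
Combined I = 0.8585 + 0.9065 = 1.765 kg·m².
ω_f = L / I = 23.52 / 1.765 = 13.33 rad/s.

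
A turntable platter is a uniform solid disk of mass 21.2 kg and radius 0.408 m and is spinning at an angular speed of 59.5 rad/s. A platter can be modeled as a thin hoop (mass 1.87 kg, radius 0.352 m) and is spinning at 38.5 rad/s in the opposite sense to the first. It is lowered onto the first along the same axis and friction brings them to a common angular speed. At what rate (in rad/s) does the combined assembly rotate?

|ω_f| ≈ 48.1 rad/s

The coupling torques are internal; angular momentum about the shared axis is conserved.
Moments of inertia: I_A = ½(21.2)(0.408)² = 1.765 kg·m²; I_B = (1.87)(0.352)² = 0.2317 kg·m².
Taking A's sense as positive: L = (1.765)(59.5) − (0.2317)(38.5) = 96.07 kg·m²·rad/s.
Combined I = 1.765 + 0.2317 = 1.996 kg·m².
ω_f = L / I = 96.07 / 1.996 = 48.13 rad/s.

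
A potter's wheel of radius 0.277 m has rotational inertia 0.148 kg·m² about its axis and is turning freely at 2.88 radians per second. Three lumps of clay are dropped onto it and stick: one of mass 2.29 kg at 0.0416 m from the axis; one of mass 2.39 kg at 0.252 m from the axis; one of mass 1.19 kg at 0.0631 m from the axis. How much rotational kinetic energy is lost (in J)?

The added mass arrives with no angular momentum about the axis, and any external torque about the axis is negligible, so the system's angular momentum is conserved.
Added inertia Σmr² = (2.29)(0.0416)² + (2.39)(0.252)² + (1.19)(0.0631)² = 0.1605 kg·m²; I_f = 0.1480 + 0.1605 = 0.3085 kg·m².
ω_f = I_p ω_i / I_f = (0.1480)(2.88) / 0.3085 = 1.382 rad/s.
KE_i = ½(0.1480)(2.880 rad/s)² = 0.6138 J; KE_f = ½(0.3085)(1.382)² = 0.2945 J.

energy lost ≈ 0.319 J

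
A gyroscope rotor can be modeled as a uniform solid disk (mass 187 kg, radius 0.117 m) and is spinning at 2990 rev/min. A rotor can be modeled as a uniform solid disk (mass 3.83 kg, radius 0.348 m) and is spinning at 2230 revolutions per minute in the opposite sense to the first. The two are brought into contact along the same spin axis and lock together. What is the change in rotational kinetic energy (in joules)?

The coupling torques are internal; angular momentum about the shared axis is conserved.
Moments of inertia: I_A = ½(187)(0.117)² = 1.280 kg·m²; I_B = ½(3.83)(0.348)² = 0.2319 kg·m².
Taking A's sense as positive: L = (1.280)(2990) − (0.2319)(2230) = 3310 kg·m²·rpm.
Combined I = 1.280 + 0.2319 = 1.512 kg·m².
ω_f = L / I = 3310 / 1.512 = 2189 rpm.
KE_i = ½ΣIω² = 69060 J; KE_f = ½(1.512)(229.3)² = 39730 J.

ΔKE ≈ -29300 J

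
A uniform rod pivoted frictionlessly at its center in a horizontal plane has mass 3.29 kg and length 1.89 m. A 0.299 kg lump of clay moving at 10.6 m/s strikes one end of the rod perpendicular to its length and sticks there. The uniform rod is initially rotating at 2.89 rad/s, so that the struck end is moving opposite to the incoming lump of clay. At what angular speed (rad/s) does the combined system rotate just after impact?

|ω_f| ≈ 0.132 rad/s

About the pivot the impulsive forces during the collision are internal, so angular momentum about that axis is conserved.
I_p = (1/12)(3.29)(1.89)² = 0.9794 kg·m². Taking the sense of the lump of clay's angular momentum as positive, L_{lump} = m v R = (0.299)(10.6)(1.89/2) = 2.995 kg·m²/s.
L_i = −I_p ω_p + m v R = −(0.9794)(2.89) + 2.995 = 0.1648 kg·m²/s.
After sticking, I_f = I_p + m R² = 0.9794 + (0.299)(1.89/2)² = 1.246 kg·m².
ω_f = L_i / I_f = 0.1648 / 1.246 = 0.1322 rad/s.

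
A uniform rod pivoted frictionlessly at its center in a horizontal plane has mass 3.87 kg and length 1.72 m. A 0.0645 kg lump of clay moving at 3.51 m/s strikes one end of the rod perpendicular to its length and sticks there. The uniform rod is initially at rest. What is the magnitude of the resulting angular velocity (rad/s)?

About the pivot the impulsive forces during the collision are internal, so angular momentum about that axis is conserved.
I_p = (1/12)(3.87)(1.72)² = 0.9541 kg·m². Taking the sense of the lump of clay's angular momentum as positive, L_{lump} = m v R = (0.0645)(3.51)(1.72/2) = 0.1947 kg·m²/s.
L_i = 0 + 0.1947 = 0.1947 kg·m²/s.
After sticking, I_f = I_p + m R² = 0.9541 + (0.0645)(1.72/2)² = 1.002 kg·m².
ω_f = L_i / I_f = 0.1947 / 1.002 = 0.1944 rad/s.

|ω_f| ≈ 0.194 rad/s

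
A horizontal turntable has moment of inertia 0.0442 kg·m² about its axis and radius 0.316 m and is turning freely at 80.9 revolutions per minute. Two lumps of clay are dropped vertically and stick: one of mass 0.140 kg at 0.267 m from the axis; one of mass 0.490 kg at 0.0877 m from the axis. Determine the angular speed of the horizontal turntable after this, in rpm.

ω_f ≈ 61.7 rpm

No external torque acts about the axis; L_before = L_after.
Added inertia Σmr² = (0.140)(0.267)² + (0.490)(0.0877)² = 0.01375 kg·m²; I_f = 0.04420 + 0.01375 = 0.05795 kg·m².
ω_f = I_p ω_i / I_f = (0.04420)(80.9) / 0.05795 = 61.71 rpm.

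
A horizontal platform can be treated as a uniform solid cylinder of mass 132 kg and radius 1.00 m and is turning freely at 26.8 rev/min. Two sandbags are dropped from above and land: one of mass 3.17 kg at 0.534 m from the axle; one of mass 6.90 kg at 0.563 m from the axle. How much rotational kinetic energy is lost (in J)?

The added mass arrives with no angular momentum about the axle, and any external torque about the axle is negligible, so the system's angular momentum is conserved.
I_p = ½(132)(1.00)² = 66.00 kg·m².
Added inertia Σmr² = (3.17)(0.534)² + (6.90)(0.563)² = 3.091 kg·m²; I_f = 66.00 + 3.091 = 69.09 kg·m².
ω_f = I_p ω_i / I_f = (66.00)(26.8) / 69.09 = 25.60 rpm.
KE_i = ½(66.00)(2.806 rad/s)² = 259.9 J; KE_f = ½(69.09)(2.681)² = 248.3 J.

energy lost ≈ 11.6 J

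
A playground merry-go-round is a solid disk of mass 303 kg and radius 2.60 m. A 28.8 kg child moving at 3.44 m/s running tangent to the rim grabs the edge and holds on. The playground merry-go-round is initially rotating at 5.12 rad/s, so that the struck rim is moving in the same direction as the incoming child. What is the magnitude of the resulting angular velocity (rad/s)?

About the axle the impulsive forces during the collision are internal, so angular momentum about that axis is conserved.
I_p = ½(303)(2.60)² = 1024 kg·m². Taking the sense of the child's angular momentum as positive, L_{child} = m v R = (28.8)(3.44)(2.60) = 257.6 kg·m²/s.
L_i = +I_p ω_p + m v R = +(1024)(5.12) + 257.6 = 5501 kg·m²/s.
After sticking, I_f = I_p + m R² = 1024 + (28.8)(2.60)² = 1219 kg·m².
ω_f = L_i / I_f = 5501 / 1219 = 4.514 rad/s.

|ω_f| ≈ 4.51 rad/s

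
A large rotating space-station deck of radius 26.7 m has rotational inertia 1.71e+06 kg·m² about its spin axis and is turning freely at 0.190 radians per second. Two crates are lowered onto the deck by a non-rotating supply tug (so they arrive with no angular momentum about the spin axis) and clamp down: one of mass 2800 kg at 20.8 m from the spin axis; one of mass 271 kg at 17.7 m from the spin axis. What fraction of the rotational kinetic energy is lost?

The added mass arrives with no angular momentum about the spin axis, and any external torque about the spin axis is negligible, so the system's angular momentum is conserved.
Added inertia Σmr² = (2800)(20.8)² + (271)(17.7)² = 1.296e+06 kg·m²; I_f = 1.710e+06 + 1.296e+06 = 3.006e+06 kg·m².
ω_f = I_p ω_i / I_f = (1.710e+06)(0.190) / 3.006e+06 = 0.1081 rad/s.
KE_i = ½(1.710e+06)(0.1900 rad/s)² = 30870 J; KE_f = ½(3.006e+06)(0.1081)² = 17560 J.
Fraction lost = 0.4312.

fraction ≈ 0.431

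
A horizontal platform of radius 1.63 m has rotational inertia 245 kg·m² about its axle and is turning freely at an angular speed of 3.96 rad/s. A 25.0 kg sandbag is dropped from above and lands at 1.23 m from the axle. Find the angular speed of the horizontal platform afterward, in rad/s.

No external torque acts about the axle; L_before = L_after.
Added inertia Σmr² = (25.0)(1.23)² = 37.82 kg·m²; I_f = 245.0 + 37.82 = 282.8 kg·m².
ω_f = I_p ω_i / I_f = (245.0)(3.96) / 282.8 = 3.430 rad/s.

ω_f ≈ 3.43 rad/s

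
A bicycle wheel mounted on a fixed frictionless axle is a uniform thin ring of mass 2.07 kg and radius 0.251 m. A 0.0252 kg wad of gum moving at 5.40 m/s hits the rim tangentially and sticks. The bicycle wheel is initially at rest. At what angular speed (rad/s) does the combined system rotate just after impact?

|ω_f| ≈ 0.259 rad/s

About the axle the impulsive forces during the collision are internal, so angular momentum about that axis is conserved.
I_p = (2.07)(0.251)² = 0.1304 kg·m². Taking the sense of the wad of gum's angular momentum as positive, L_{wad} = m v R = (0.0252)(5.40)(0.251) = 0.03416 kg·m²/s.
L_i = 0 + 0.03416 = 0.03416 kg·m²/s.
After sticking, I_f = I_p + m R² = 0.1304 + (0.0252)(0.251)² = 0.1320 kg·m².
ω_f = L_i / I_f = 0.03416 / 0.1320 = 0.2588 rad/s.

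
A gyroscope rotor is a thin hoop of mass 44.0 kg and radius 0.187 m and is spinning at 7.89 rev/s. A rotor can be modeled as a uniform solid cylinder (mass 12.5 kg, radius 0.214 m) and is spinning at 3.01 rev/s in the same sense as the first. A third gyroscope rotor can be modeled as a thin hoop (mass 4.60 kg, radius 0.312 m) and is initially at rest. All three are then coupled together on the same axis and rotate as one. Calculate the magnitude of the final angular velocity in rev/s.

The coupling torques are internal; angular momentum about the shared axis is conserved.
Moments of inertia: I_A = (44.0)(0.187)² = 1.539 kg·m²; I_B = ½(12.5)(0.214)² = 0.2862 kg·m²; I_C = (4.60)(0.312)² = 0.4478 kg·m².
Taking A's sense as positive: L = (1.539)(7.89) + (0.2862)(3.01) = 13.00 kg·m²·rev/s.
Combined I = 1.539 + 0.2862 + 0.4478 = 2.273 kg·m².
ω_f = L / I = 13.00 / 2.273 = 5.721 rev/s.

|ω_f| ≈ 5.72 rev/s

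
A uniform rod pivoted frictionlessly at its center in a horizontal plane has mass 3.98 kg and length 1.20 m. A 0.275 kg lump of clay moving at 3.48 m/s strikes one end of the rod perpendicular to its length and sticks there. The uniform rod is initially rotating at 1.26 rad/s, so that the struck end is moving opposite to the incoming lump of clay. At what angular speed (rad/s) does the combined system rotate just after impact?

|ω_f| ≈ 0.0478 rad/s

The axle reaction passes through the pivot and exerts no torque about it; angular momentum about the pivot is conserved through the impact.
I_p = (1/12)(3.98)(1.20)² = 0.4776 kg·m². Taking the sense of the lump of clay's angular momentum as positive, L_{lump} = m v R = (0.275)(3.48)(1.20/2) = 0.5742 kg·m²/s.
L_i = −I_p ω_p + m v R = −(0.4776)(1.26) + 0.5742 = -0.02758 kg·m²/s.
After sticking, I_f = I_p + m R² = 0.4776 + (0.275)(1.20/2)² = 0.5766 kg·m².
ω_f = L_i / I_f = -0.02758 / 0.5766 = -0.04783 rad/s.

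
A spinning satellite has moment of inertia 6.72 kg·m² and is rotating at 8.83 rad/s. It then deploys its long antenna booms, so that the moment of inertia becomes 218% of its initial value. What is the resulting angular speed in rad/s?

ω₂ ≈ 4.05 rad/s

No external torque acts about the spin axis, so angular momentum is conserved.
I₂ = 2.18 × 6.72 = 14.65 kg·m².
ω₂ = I₁ω₁ / I₂ = (6.720)(8.83 rad/s) / (14.65) = 4.050 rad/s.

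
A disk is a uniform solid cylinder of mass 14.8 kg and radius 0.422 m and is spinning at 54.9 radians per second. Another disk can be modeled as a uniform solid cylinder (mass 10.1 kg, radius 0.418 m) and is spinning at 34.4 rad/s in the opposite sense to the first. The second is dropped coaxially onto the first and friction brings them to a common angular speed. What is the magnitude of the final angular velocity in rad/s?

|ω_f| ≈ 19.1 rad/s

No external torque acts about the common axis, so total angular momentum is conserved.
Moments of inertia: I_A = ½(14.8)(0.422)² = 1.318 kg·m²; I_B = ½(10.1)(0.418)² = 0.8824 kg·m².
Taking A's sense as positive: L = (1.318)(54.9) − (0.8824)(34.4) = 42.00 kg·m²·rad/s.
Combined I = 1.318 + 0.8824 = 2.200 kg·m².
ω_f = L / I = 42.00 / 2.200 = 19.09 rad/s.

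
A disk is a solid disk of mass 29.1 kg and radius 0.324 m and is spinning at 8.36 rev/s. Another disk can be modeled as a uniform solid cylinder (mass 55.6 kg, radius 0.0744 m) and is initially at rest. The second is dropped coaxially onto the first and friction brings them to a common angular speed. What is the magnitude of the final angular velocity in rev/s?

No external torque acts about the common axis, so total angular momentum is conserved.
Moments of inertia: I_A = ½(29.1)(0.324)² = 1.527 kg·m²; I_B = ½(55.6)(0.0744)² = 0.1539 kg·m².
Taking A's sense as positive: L = (1.527)(8.36) = 12.77 kg·m²·rev/s.
Combined I = 1.527 + 0.1539 = 1.681 kg·m².
ω_f = L / I = 12.77 / 1.681 = 7.595 rev/s.

|ω_f| ≈ 7.59 rev/s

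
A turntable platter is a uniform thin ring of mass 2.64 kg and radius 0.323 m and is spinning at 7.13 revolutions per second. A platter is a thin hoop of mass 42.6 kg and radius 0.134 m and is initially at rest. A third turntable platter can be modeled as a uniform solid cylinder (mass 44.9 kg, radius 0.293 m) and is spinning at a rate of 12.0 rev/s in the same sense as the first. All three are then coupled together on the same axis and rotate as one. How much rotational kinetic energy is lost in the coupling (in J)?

ΔKE lost ≈ 1570 J

The coupling torques are internal; angular momentum about the shared axis is conserved.
Moments of inertia: I_A = (2.64)(0.323)² = 0.2754 kg·m²; I_B = (42.6)(0.134)² = 0.7649 kg·m²; I_C = ½(44.9)(0.293)² = 1.927 kg·m².
Taking A's sense as positive: L = (0.2754)(7.13) + (1.927)(12.0) = 25.09 kg·m²·rev/s.
Combined I = 0.2754 + 0.7649 + 1.927 = 2.968 kg·m².
ω_f = L / I = 25.09 / 2.968 = 8.455 rev/s.
KE_i = ½ΣIω² = 5755 J; KE_f = ½(2.968)(53.12)² = 4188 J.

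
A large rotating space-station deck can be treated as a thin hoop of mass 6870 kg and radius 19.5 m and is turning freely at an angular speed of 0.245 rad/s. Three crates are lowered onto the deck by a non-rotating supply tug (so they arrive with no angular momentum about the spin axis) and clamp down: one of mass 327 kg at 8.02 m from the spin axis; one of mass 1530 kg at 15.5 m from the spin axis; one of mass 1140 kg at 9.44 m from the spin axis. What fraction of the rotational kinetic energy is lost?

fraction ≈ 0.158

The added mass arrives with no angular momentum about the spin axis, and any external torque about the spin axis is negligible, so the system's angular momentum is conserved.
I_p = (6870)(19.5)² = 2.612e+06 kg·m².
Added inertia Σmr² = (327)(8.02)² + (1530)(15.5)² + (1140)(9.44)² = 4.902e+05 kg·m²; I_f = 2.612e+06 + 4.902e+05 = 3.103e+06 kg·m².
ω_f = I_p ω_i / I_f = (2.612e+06)(0.245) / 3.103e+06 = 0.2063 rad/s.
KE_i = ½(2.612e+06)(0.2450 rad/s)² = 78400 J; KE_f = ½(3.103e+06)(0.2063)² = 66010 J.
Fraction lost = 0.1580.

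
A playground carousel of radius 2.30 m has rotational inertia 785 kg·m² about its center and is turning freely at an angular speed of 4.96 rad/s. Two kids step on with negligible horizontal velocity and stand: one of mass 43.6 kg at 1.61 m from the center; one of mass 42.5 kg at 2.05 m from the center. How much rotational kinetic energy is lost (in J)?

The added mass arrives with no angular momentum about the center, and any external torque about the center is negligible, so the system's angular momentum is conserved.
Added inertia Σmr² = (43.6)(1.61)² + (42.5)(2.05)² = 291.6 kg·m²; I_f = 785.0 + 291.6 = 1077 kg·m².
ω_f = I_p ω_i / I_f = (785.0)(4.96) / 1077 = 3.616 rad/s.
KE_i = ½(785.0)(4.960 rad/s)² = 9656 J; KE_f = ½(1077)(3.616)² = 7041 J.

energy lost ≈ 2620 J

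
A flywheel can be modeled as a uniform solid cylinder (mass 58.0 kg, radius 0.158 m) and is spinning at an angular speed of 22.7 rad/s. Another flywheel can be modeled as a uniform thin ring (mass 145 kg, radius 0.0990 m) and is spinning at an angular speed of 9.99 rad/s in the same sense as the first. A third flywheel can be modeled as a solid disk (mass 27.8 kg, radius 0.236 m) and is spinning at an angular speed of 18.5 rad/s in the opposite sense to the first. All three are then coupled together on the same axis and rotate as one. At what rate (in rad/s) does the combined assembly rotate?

No external torque acts about the common axis, so total angular momentum is conserved.
Moments of inertia: I_A = ½(58.0)(0.158)² = 0.7240 kg·m²; I_B = (145)(0.0990)² = 1.421 kg·m²; I_C = ½(27.8)(0.236)² = 0.7742 kg·m².
Taking A's sense as positive: L = (0.7240)(22.7) + (1.421)(9.99) − (0.7742)(18.5) = 16.31 kg·m²·rad/s.
Combined I = 0.7240 + 1.421 + 0.7742 = 2.919 kg·m².
ω_f = L / I = 16.31 / 2.919 = 5.587 rad/s.

|ω_f| ≈ 5.59 rad/s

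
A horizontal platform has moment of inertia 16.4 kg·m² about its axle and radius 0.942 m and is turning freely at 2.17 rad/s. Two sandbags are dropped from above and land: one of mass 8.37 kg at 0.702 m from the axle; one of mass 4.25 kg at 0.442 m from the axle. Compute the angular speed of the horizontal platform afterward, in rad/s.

ω_f ≈ 1.67 rad/s

No external torque acts about the axle; L_before = L_after.
Added inertia Σmr² = (8.37)(0.702)² + (4.25)(0.442)² = 4.955 kg·m²; I_f = 16.40 + 4.955 = 21.36 kg·m².
ω_f = I_p ω_i / I_f = (16.40)(2.17) / 21.36 = 1.666 rad/s.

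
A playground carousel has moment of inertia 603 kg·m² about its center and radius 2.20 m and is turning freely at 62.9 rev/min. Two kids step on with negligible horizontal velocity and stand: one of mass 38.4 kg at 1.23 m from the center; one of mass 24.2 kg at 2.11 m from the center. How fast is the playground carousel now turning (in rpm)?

ω_f ≈ 49.3 rpm

The added mass arrives with no angular momentum about the center, and any external torque about the center is negligible, so the system's angular momentum is conserved.
Added inertia Σmr² = (38.4)(1.23)² + (24.2)(2.11)² = 165.8 kg·m²; I_f = 603.0 + 165.8 = 768.8 kg·m².
ω_f = I_p ω_i / I_f = (603.0)(62.9) / 768.8 = 49.33 rpm.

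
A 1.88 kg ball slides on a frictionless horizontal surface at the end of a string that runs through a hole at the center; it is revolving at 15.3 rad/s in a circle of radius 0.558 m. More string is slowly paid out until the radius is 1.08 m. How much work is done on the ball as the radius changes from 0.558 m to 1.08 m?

No torque about the axis ⇒ m r₁² ω₁ = m r₂² ω₂.
ω₂ = ω₁ (r₁/r₂)² = (15.3)(0.558/1.08)² = 4.084 rad/s.
W = ΔKE = ½m(v₂² − v₁²) = -50.22 J.

W ≈ -50.2 J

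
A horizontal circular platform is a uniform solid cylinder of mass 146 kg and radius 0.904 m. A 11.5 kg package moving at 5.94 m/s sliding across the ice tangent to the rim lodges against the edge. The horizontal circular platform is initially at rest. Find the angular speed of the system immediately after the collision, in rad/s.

|ω_f| ≈ 0.894 rad/s

The axle reaction passes through the central axle and exerts no torque about it; angular momentum about the central axle is conserved through the impact.
I_p = ½(146)(0.904)² = 59.66 kg·m². Taking the sense of the package's angular momentum as positive, L_{package} = m v R = (11.5)(5.94)(0.904) = 61.75 kg·m²/s.
L_i = 0 + 61.75 = 61.75 kg·m²/s.
After sticking, I_f = I_p + m R² = 59.66 + (11.5)(0.904)² = 69.05 kg·m².
ω_f = L_i / I_f = 61.75 / 69.05 = 0.8943 rad/s.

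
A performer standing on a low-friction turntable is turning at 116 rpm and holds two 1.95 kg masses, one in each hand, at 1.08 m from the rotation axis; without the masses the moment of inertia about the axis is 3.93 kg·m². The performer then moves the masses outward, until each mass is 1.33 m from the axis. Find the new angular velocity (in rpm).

No external torque acts about the spin axis, so angular momentum is conserved.
I₁ = 3.93 + 2(1.95)(1.08)² = 8.479 kg·m²; I₂ = 3.93 + 2(1.95)(1.33)² = 10.83 kg·m².
ω₂ = I₁ω₁ / I₂ = (8.479)(116 rpm) / (10.83) = 90.83 rpm.

ω₂ ≈ 90.8 rpm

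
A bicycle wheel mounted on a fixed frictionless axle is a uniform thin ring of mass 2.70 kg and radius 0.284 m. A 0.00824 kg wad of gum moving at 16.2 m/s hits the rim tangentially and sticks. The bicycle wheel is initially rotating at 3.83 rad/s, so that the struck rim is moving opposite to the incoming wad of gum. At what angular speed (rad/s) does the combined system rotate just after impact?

|ω_f| ≈ 3.64 rad/s

The axle reaction passes through the axle and exerts no torque about it; angular momentum about the axle is conserved through the impact.
I_p = (2.70)(0.284)² = 0.2178 kg·m². Taking the sense of the wad of gum's angular momentum as positive, L_{wad} = m v R = (0.00824)(16.2)(0.284) = 0.03791 kg·m²/s.
L_i = −I_p ω_p + m v R = −(0.2178)(3.83) + 0.03791 = -0.7962 kg·m²/s.
After sticking, I_f = I_p + m R² = 0.2178 + (0.00824)(0.284)² = 0.2184 kg·m².
ω_f = L_i / I_f = -0.7962 / 0.2184 = -3.645 rad/s.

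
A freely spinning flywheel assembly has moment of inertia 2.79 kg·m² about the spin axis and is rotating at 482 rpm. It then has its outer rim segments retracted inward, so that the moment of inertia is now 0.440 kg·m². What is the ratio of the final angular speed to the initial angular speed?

ω₂/ω₁ ≈ 6.34

No external torque acts about the spin axis, so angular momentum is conserved.
ω₂/ω₁ = I₁/I₂ = 2.790 / 0.4400 = 6.341.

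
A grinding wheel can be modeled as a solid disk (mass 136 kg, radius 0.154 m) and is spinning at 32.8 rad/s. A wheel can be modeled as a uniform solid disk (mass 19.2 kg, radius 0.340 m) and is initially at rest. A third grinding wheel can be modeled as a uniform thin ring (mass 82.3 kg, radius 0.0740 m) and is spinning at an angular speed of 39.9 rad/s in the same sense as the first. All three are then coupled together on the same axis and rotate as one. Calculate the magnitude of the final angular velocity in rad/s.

|ω_f| ≈ 22.3 rad/s

The coupling torques are internal; angular momentum about the shared axis is conserved.
Moments of inertia: I_A = ½(136)(0.154)² = 1.613 kg·m²; I_B = ½(19.2)(0.340)² = 1.110 kg·m²; I_C = (82.3)(0.0740)² = 0.4507 kg·m².
Taking A's sense as positive: L = (1.613)(32.8) + (0.4507)(39.9) = 70.88 kg·m²·rad/s.
Combined I = 1.613 + 1.110 + 0.4507 = 3.173 kg·m².
ω_f = L / I = 70.88 / 3.173 = 22.34 rad/s.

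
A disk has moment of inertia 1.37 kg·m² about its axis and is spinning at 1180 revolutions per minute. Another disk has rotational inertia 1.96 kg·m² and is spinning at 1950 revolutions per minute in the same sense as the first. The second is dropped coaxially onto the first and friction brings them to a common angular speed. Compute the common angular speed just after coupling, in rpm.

|ω_f| ≈ 1630 rpm

The coupling torques are internal; angular momentum about the shared axis is conserved.
Taking A's sense as positive: L = (1.370)(1180) + (1.960)(1950) = 5439 kg·m²·rpm.
Combined I = 1.370 + 1.960 = 3.330 kg·m².
ω_f = L / I = 5439 / 3.330 = 1633 rpm.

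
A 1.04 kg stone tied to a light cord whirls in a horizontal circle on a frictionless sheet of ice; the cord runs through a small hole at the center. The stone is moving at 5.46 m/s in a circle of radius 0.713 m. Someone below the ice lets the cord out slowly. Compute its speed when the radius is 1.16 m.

Central (radial) force ⇒ zero torque about the center ⇒ m v r is constant.
v₂ = v₁ r₁ / r₂ = (5.46)(0.713) / (1.16) = 3.356 m/s.

v₂ ≈ 3.36 m/s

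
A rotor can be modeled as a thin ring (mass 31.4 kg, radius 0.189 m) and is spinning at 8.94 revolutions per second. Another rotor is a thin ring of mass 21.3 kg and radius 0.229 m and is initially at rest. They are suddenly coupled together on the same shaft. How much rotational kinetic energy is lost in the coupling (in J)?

ΔKE lost ≈ 883 J

The coupling torques are internal; angular momentum about the shared axis is conserved.
Moments of inertia: I_A = (31.4)(0.189)² = 1.122 kg·m²; I_B = (21.3)(0.229)² = 1.117 kg·m².
Taking A's sense as positive: L = (1.122)(8.94) = 10.03 kg·m²·rev/s.
Combined I = 1.122 + 1.117 = 2.239 kg·m².
ω_f = L / I = 10.03 / 2.239 = 4.479 rev/s.
KE_i = ½ΣIω² = 1770 J; KE_f = ½(2.239)(28.14)² = 886.6 J.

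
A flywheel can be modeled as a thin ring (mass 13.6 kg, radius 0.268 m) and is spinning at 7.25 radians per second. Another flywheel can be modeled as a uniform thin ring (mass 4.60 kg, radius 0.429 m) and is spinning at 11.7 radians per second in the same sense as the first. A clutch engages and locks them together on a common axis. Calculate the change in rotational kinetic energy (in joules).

The coupling torques are internal; angular momentum about the shared axis is conserved.
Moments of inertia: I_A = (13.6)(0.268)² = 0.9768 kg·m²; I_B = (4.60)(0.429)² = 0.8466 kg·m².
Taking A's sense as positive: L = (0.9768)(7.25) + (0.8466)(11.7) = 16.99 kg·m²·rad/s.
Combined I = 0.9768 + 0.8466 = 1.823 kg·m².
ω_f = L / I = 16.99 / 1.823 = 9.316 rad/s.
KE_i = ½ΣIω² = 83.62 J; KE_f = ½(1.823)(9.316)² = 79.13 J.

ΔKE ≈ -4.49 J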